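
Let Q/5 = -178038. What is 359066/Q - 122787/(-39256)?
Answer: 6800590331/2496092760 ≈ 2.7245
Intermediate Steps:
Q = -890190 (Q = 5*(-178038) = -890190)
359066/Q - 122787/(-39256) = 359066/(-890190) - 122787/(-39256) = 359066*(-1/890190) - 122787*(-1/39256) = -179533/445095 + 17541/5608 = 6800590331/2496092760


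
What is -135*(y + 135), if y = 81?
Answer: -29160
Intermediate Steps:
-135*(y + 135) = -135*(81 + 135) = -135*216 = -29160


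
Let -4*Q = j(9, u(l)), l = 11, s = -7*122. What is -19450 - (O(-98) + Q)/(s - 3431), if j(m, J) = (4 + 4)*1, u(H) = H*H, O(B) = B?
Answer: -16668670/857 ≈ -19450.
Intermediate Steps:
s = -854
u(H) = H**2
j(m, J) = 8 (j(m, J) = 8*1 = 8)
Q = -2 (Q = -1/4*8 = -2)
-19450 - (O(-98) + Q)/(s - 3431) = -19450 - (-98 - 2)/(-854 - 3431) = -19450 - (-100)/(-4285) = -19450 - (-100)*(-1)/4285 = -19450 - 1*20/857 = -19450 - 20/857 = -16668670/857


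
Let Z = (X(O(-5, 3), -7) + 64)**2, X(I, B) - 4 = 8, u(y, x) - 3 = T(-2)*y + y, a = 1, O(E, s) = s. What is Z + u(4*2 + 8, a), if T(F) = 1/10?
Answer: 28983/5 ≈ 5796.6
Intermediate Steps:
T(F) = 1/10
u(y, x) = 3 + 11*y/10 (u(y, x) = 3 + (y/10 + y) = 3 + 11*y/10)
X(I, B) = 12 (X(I, B) = 4 + 8 = 12)
Z = 5776 (Z = (12 + 64)**2 = 76**2 = 5776)
Z + u(4*2 + 8, a) = 5776 + (3 + 11*(4*2 + 8)/10) = 5776 + (3 + 11*(8 + 8)/10) = 5776 + (3 + (11/10)*16) = 5776 + (3 + 88/5) = 5776 + 103/5 = 28983/5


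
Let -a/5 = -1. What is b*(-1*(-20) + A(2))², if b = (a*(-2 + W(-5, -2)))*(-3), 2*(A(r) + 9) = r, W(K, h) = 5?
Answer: -6480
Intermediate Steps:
a = 5 (a = -5*(-1) = 5)
A(r) = -9 + r/2
b = -45 (b = (5*(-2 + 5))*(-3) = (5*3)*(-3) = 15*(-3) = -45)
b*(-1*(-20) + A(2))² = -45*(-1*(-20) + (-9 + (½)*2))² = -45*(20 + (-9 + 1))² = -45*(20 - 8)² = -45*12² = -45*144 = -6480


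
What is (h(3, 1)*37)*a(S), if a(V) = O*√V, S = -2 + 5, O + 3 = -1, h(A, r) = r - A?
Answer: 296*√3 ≈ 512.69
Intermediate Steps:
O = -4 (O = -3 - 1 = -4)
S = 3
a(V) = -4*√V
(h(3, 1)*37)*a(S) = ((1 - 1*3)*37)*(-4*√3) = ((1 - 3)*37)*(-4*√3) = (-2*37)*(-4*√3) = -(-296)*√3 = 296*√3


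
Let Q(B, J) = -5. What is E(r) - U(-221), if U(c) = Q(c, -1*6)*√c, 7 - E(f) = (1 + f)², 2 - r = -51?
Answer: -2909 + 5*I*√221 ≈ -2909.0 + 74.33*I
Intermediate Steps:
r = 53 (r = 2 - 1*(-51) = 2 + 51 = 53)
E(f) = 7 - (1 + f)²
U(c) = -5*√c
E(r) - U(-221) = (7 - (1 + 53)²) - (-5)*√(-221) = (7 - 1*54²) - (-5)*I*√221 = (7 - 1*2916) - (-5)*I*√221 = (7 - 2916) + 5*I*√221 = -2909 + 5*I*√221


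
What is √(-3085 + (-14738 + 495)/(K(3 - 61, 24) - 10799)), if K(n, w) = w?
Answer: 6*I*√397796622/2155 ≈ 55.531*I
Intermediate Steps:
√(-3085 + (-14738 + 495)/(K(3 - 61, 24) - 10799)) = √(-3085 + (-14738 + 495)/(24 - 10799)) = √(-3085 - 14243/(-10775)) = √(-3085 - 14243*(-1/10775)) = √(-3085 + 14243/10775) = √(-33226632/10775) = 6*I*√397796622/2155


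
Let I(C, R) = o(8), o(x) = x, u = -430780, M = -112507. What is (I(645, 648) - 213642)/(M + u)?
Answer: 213634/543287 ≈ 0.39322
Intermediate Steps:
I(C, R) = 8
(I(645, 648) - 213642)/(M + u) = (8 - 213642)/(-112507 - 430780) = -213634/(-543287) = -213634*(-1/543287) = 213634/543287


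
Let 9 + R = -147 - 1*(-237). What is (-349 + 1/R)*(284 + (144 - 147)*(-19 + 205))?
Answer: 7745432/81 ≈ 95623.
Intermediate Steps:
R = 81 (R = -9 + (-147 - 1*(-237)) = -9 + (-147 + 237) = -9 + 90 = 81)
(-349 + 1/R)*(284 + (144 - 147)*(-19 + 205)) = (-349 + 1/81)*(284 + (144 - 147)*(-19 + 205)) = (-349 + 1/81)*(284 - 3*186) = -28268*(284 - 558)/81 = -28268/81*(-274) = 7745432/81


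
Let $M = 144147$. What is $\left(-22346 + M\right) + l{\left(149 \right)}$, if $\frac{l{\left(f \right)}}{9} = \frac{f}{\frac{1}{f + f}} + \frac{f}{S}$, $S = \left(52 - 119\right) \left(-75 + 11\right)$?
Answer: $\frac{2235846013}{4288} \approx 5.2142 \cdot 10^{5}$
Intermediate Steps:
$S = 4288$ ($S = \left(-67\right) \left(-64\right) = 4288$)
$l{\left(f \right)} = 18 f^{2} + \frac{9 f}{4288}$ ($l{\left(f \right)} = 9 \left(\frac{f}{\frac{1}{f + f}} + \frac{f}{4288}\right) = 9 \left(\frac{f}{\frac{1}{2 f}} + f \frac{1}{4288}\right) = 9 \left(\frac{f}{\frac{1}{2} \frac{1}{f}} + \frac{f}{4288}\right) = 9 \left(f 2 f + \frac{f}{4288}\right) = 9 \left(2 f^{2} + \frac{f}{4288}\right) = 18 f^{2} + \frac{9 f}{4288}$)
$\left(-22346 + M\right) + l{\left(149 \right)} = \left(-22346 + 144147\right) + \frac{9}{4288} \cdot 149 \left(1 + 8576 \cdot 149\right) = 121801 + \frac{9}{4288} \cdot 149 \left(1 + 1277824\right) = 121801 + \frac{9}{4288} \cdot 149 \cdot 1277825 = 121801 + \frac{1713563325}{4288} = \frac{2235846013}{4288}$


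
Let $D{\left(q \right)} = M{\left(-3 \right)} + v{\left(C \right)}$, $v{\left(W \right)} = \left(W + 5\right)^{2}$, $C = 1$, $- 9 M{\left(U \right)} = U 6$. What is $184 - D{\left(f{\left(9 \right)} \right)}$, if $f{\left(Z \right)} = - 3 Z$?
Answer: $146$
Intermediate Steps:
$M{\left(U \right)} = - \frac{2 U}{3}$ ($M{\left(U \right)} = - \frac{U 6}{9} = - \frac{6 U}{9} = - \frac{2 U}{3}$)
$v{\left(W \right)} = \left(5 + W\right)^{2}$
$D{\left(q \right)} = 38$ ($D{\left(q \right)} = \left(- \frac{2}{3}\right) \left(-3\right) + \left(5 + 1\right)^{2} = 2 + 6^{2} = 2 + 36 = 38$)
$184 - D{\left(f{\left(9 \right)} \right)} = 184 - 38 = 146$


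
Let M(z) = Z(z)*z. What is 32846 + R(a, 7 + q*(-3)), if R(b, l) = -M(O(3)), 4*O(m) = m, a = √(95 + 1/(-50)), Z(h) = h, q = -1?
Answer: 525527/16 ≈ 32845.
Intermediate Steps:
a = √9498/10 (a = √(95 - 1/50) = √(4749/50) = √9498/10 ≈ 9.7458)
O(m) = m/4
M(z) = z² (M(z) = z*z = z²)
R(b, l) = -9/16 (R(b, l) = -((¼)*3)² = -(¾)² = -1*9/16 = -9/16)
32846 + R(a, 7 + q*(-3)) = 32846 - 9/16 = 525527/16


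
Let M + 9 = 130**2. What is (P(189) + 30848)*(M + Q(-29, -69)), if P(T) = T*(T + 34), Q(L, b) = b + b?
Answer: 1222885235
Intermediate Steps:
M = 16891 (M = -9 + 130**2 = -9 + 16900 = 16891)
Q(L, b) = 2*b
P(T) = T*(34 + T)
(P(189) + 30848)*(M + Q(-29, -69)) = (189*(34 + 189) + 30848)*(16891 + 2*(-69)) = (189*223 + 30848)*(16891 - 138) = (42147 + 30848)*16753 = 72995*16753 = 1222885235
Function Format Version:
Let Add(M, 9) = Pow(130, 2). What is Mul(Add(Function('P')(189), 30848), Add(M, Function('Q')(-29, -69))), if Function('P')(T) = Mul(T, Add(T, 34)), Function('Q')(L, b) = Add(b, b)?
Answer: 1222885235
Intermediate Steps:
M = 16891 (M = Add(-9, Pow(130, 2)) = Add(-9, 16900) = 16891)
Function('Q')(L, b) = Mul(2, b)
Function('P')(T) = Mul(T, Add(34, T))
Mul(Add(Function('P')(189), 30848), Add(M, Function('Q')(-29, -69))) = Mul(Add(Mul(189, Add(34, 189)), 30848), Add(16891, Mul(2, -69))) = Mul(Add(Mul(189, 223), 30848), Add(16891, -138)) = Mul(Add(42147, 30848), 16753) = Mul(72995, 16753) = 1222885235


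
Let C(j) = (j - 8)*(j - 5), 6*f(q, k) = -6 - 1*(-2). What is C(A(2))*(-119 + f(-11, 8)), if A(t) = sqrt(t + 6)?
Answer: -5744 + 9334*sqrt(2)/3 ≈ -1343.9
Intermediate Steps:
f(q, k) = -2/3 (f(q, k) = (-6 - 1*(-2))/6 = (-6 + 2)/6 = (1/6)*(-4) = -2/3)
A(t) = sqrt(6 + t)
C(j) = (-8 + j)*(-5 + j)
C(A(2))*(-119 + f(-11, 8)) = (40 + (sqrt(6 + 2))**2 - 13*sqrt(6 + 2))*(-119 - 2/3) = (40 + (sqrt(8))**2 - 26*sqrt(2))*(-359/3) = (40 + (2*sqrt(2))**2 - 26*sqrt(2))*(-359/3) = (40 + 8 - 26*sqrt(2))*(-359/3) = (48 - 26*sqrt(2))*(-359/3) = -5744 + 9334*sqrt(2)/3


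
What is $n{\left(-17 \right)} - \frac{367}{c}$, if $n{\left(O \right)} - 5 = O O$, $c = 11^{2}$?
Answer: $\frac{35207}{121} \approx 290.97$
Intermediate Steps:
$c = 121$
$n{\left(O \right)} = 5 + O^{2}$ ($n{\left(O \right)} = 5 + O O = 5 + O^{2}$)
$n{\left(-17 \right)} - \frac{367}{c} = \left(5 + \left(-17\right)^{2}\right) - \frac{367}{121} = \left(5 + 289\right) - 367 \cdot \frac{1}{121} = 294 - \frac{367}{121} = \frac{35207}{121}$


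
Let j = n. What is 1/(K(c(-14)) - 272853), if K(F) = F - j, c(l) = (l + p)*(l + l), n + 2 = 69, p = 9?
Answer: -1/272780 ≈ -3.6660e-6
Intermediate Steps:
n = 67 (n = -2 + 69 = 67)
j = 67
c(l) = 2*l*(9 + l) (c(l) = (l + 9)*(l + l) = (9 + l)*(2*l) = 2*l*(9 + l))
K(F) = -67 + F (K(F) = F - 1*67 = F - 67 = -67 + F)
1/(K(c(-14)) - 272853) = 1/((-67 + 2*(-14)*(9 - 14)) - 272853) = 1/((-67 + 2*(-14)*(-5)) - 272853) = 1/((-67 + 140) - 272853) = 1/(73 - 272853) = 1/(-272780) = -1/272780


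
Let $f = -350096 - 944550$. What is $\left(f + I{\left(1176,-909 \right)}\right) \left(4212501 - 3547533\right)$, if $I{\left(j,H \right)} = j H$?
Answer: $-1571738313840$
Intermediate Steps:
$I{\left(j,H \right)} = H j$
$f = -1294646$ ($f = -350096 - 944550 = -1294646$)
$\left(f + I{\left(1176,-909 \right)}\right) \left(4212501 - 3547533\right) = \left(-1294646 - 1068984\right) \left(4212501 - 3547533\right) = \left(-1294646 - 1068984\right) 664968 = \left(-2363630\right) 664968 = -1571738313840$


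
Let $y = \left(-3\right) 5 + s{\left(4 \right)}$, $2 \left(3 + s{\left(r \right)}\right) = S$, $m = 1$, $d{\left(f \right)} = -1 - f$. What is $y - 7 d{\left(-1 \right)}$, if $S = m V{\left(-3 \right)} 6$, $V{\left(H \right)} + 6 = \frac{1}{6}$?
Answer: $- \frac{71}{2} \approx -35.5$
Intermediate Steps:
$V{\left(H \right)} = - \frac{35}{6}$ ($V{\left(H \right)} = -6 + \frac{1}{6} = - \frac{35}{6}$)
$S = -35$ ($S = 1 \left(- \frac{35}{6}\right) 6 = \left(- \frac{35}{6}\right) 6 = -35$)
$s{\left(r \right)} = - \frac{41}{2}$ ($s{\left(r \right)} = -3 + \frac{1}{2} \left(-35\right) = -3 - \frac{35}{2} = - \frac{41}{2}$)
$y = - \frac{71}{2}$ ($y = \left(-3\right) 5 - \frac{41}{2} = -15 - \frac{41}{2} = - \frac{71}{2} \approx -35.5$)
$y - 7 d{\left(-1 \right)} = - \frac{71}{2} - 7 \left(-1 - -1\right) = - \frac{71}{2} - 7 \left(-1 + 1\right) = - \frac{71}{2} - 0 = - \frac{71}{2} + 0 = - \frac{71}{2}$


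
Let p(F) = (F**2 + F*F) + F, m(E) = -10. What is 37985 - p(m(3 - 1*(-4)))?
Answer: 37795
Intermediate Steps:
p(F) = F + 2*F**2 (p(F) = (F**2 + F**2) + F = 2*F**2 + F = F + 2*F**2)
37985 - p(m(3 - 1*(-4))) = 37985 - (-10)*(1 + 2*(-10)) = 37985 - (-10)*(1 - 20) = 37985 - (-10)*(-19) = 37985 - 1*190 = 37985 - 190 = 37795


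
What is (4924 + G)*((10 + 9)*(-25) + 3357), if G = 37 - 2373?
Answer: 7458616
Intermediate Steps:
G = -2336
(4924 + G)*((10 + 9)*(-25) + 3357) = (4924 - 2336)*((10 + 9)*(-25) + 3357) = 2588*(19*(-25) + 3357) = 2588*(-475 + 3357) = 2588*2882 = 7458616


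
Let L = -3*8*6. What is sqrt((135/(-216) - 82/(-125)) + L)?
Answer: I*sqrt(1439690)/100 ≈ 11.999*I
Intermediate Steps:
L = -144 (L = -24*6 = -144)
sqrt((135/(-216) - 82/(-125)) + L) = sqrt((135/(-216) - 82/(-125)) - 144) = sqrt((135*(-1/216) - 82*(-1/125)) - 144) = sqrt((-5/8 + 82/125) - 144) = sqrt(31/1000 - 144) = sqrt(-143969/1000) = I*sqrt(1439690)/100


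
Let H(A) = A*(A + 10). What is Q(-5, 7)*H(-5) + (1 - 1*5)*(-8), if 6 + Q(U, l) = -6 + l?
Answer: 157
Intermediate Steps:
Q(U, l) = -12 + l (Q(U, l) = -6 + (-6 + l) = -12 + l)
H(A) = A*(10 + A)
Q(-5, 7)*H(-5) + (1 - 1*5)*(-8) = (-12 + 7)*(-5*(10 - 5)) + (1 - 1*5)*(-8) = -(-25)*5 + (1 - 5)*(-8) = -5*(-25) - 4*(-8) = 125 + 32 = 157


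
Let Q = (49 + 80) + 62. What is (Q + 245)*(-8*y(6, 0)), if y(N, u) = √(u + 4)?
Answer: -6976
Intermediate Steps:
Q = 191 (Q = 129 + 62 = 191)
y(N, u) = √(4 + u)
(Q + 245)*(-8*y(6, 0)) = (191 + 245)*(-8*√(4 + 0)) = 436*(-8*√4) = 436*(-8*2) = 436*(-16) = -6976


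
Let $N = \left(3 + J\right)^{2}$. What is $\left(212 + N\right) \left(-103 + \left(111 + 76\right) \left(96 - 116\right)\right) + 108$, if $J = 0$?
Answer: $-849195$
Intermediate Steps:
$N = 9$ ($N = \left(3 + 0\right)^{2} = 3^{2} = 9$)
$\left(212 + N\right) \left(-103 + \left(111 + 76\right) \left(96 - 116\right)\right) + 108 = \left(212 + 9\right) \left(-103 + \left(111 + 76\right) \left(96 - 116\right)\right) + 108 = 221 \left(-103 + 187 \left(-20\right)\right) + 108 = 221 \left(-103 - 3740\right) + 108 = 221 \left(-3843\right) + 108 = -849303 + 108 = -849195$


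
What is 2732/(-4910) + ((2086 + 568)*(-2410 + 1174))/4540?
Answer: -402972308/557285 ≈ -723.10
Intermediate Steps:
2732/(-4910) + ((2086 + 568)*(-2410 + 1174))/4540 = 2732*(-1/4910) + (2654*(-1236))*(1/4540) = -1366/2455 - 3280344*1/4540 = -1366/2455 - 820086/1135 = -402972308/557285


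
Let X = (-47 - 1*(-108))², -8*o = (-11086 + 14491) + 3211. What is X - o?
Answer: 4548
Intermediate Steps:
o = -827 (o = -((-11086 + 14491) + 3211)/8 = -(3405 + 3211)/8 = -⅛*6616 = -827)
X = 3721 (X = (-47 + 108)² = 61² = 3721)
X - o = 3721 - 1*(-827) = 3721 + 827 = 4548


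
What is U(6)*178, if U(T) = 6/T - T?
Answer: -890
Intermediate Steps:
U(T) = -T + 6/T
U(6)*178 = (-1*6 + 6/6)*178 = (-6 + 6*(⅙))*178 = (-6 + 1)*178 = -5*178 = -890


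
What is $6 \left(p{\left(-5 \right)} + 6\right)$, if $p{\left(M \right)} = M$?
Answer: $6$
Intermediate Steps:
$6 \left(p{\left(-5 \right)} + 6\right) = 6 \left(-5 + 6\right) = 6 \cdot 1 = 6$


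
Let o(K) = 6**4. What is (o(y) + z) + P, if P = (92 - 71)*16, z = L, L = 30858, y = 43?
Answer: 32490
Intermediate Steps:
o(K) = 1296
z = 30858
P = 336 (P = 21*16 = 336)
(o(y) + z) + P = (1296 + 30858) + 336 = 32154 + 336 = 32490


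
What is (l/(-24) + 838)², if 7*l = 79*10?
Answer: 4899580009/7056 ≈ 6.9439e+5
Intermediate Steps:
l = 790/7 (l = (79*10)/7 = (⅐)*790 = 790/7 ≈ 112.86)
(l/(-24) + 838)² = ((790/7)/(-24) + 838)² = ((790/7)*(-1/24) + 838)² = (-395/84 + 838)² = (69997/84)² = 4899580009/7056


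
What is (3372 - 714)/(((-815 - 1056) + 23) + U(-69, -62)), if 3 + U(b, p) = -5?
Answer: -1329/928 ≈ -1.4321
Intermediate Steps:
U(b, p) = -8 (U(b, p) = -3 - 5 = -8)
(3372 - 714)/(((-815 - 1056) + 23) + U(-69, -62)) = (3372 - 714)/(((-815 - 1056) + 23) - 8) = 2658/((-1871 + 23) - 8) = 2658/(-1848 - 8) = 2658/(-1856) = 2658*(-1/1856) = -1329/928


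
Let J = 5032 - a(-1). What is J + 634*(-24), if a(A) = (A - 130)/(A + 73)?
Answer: -733117/72 ≈ -10182.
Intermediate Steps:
a(A) = (-130 + A)/(73 + A)
J = 362435/72 (J = 5032 - (-130 - 1)/(73 - 1) = 5032 - (-131)/72 = 5032 - 1*(-131/72) = 5032 + 131/72 = 362435/72 ≈ 5033.8)
J + 634*(-24) = 362435/72 + 634*(-24) = 362435/72 - 15216 = -733117/72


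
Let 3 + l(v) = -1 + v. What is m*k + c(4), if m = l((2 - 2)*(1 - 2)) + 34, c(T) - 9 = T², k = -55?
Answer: -1625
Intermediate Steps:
l(v) = -4 + v (l(v) = -3 + (-1 + v) = -4 + v)
c(T) = 9 + T²
m = 30 (m = (-4 + (2 - 2)*(1 - 2)) + 34 = (-4 + 0*(-1)) + 34 = (-4 + 0) + 34 = -4 + 34 = 30)
m*k + c(4) = 30*(-55) + (9 + 4²) = -1650 + (9 + 16) = -1650 + 25 = -1625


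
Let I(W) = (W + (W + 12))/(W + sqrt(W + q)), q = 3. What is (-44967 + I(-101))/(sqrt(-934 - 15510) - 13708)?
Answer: (4541477 - 314769*I*sqrt(2))/(2*(101 - 7*I*sqrt(2))*(6854 - I*sqrt(4111))) ≈ 3.2799 + 0.030669*I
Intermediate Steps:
I(W) = (12 + 2*W)/(W + sqrt(3 + W)) (I(W) = (W + (W + 12))/(W + sqrt(W + 3)) = (W + (12 + W))/(W + sqrt(3 + W)) = (12 + 2*W)/(W + sqrt(3 + W)))
(-44967 + I(-101))/(sqrt(-934 - 15510) - 13708) = (-44967 + 2*(6 - 101)/(-101 + sqrt(3 - 101)))/(sqrt(-934 - 15510) - 13708) = (-44967 + 2*(-95)/(-101 + sqrt(-98)))/(sqrt(-16444) - 13708) = (-44967 + 2*(-95)/(-101 + 7*I*sqrt(2)))/(2*I*sqrt(4111) - 13708) = (-44967 - 190/(-101 + 7*I*sqrt(2)))/(-13708 + 2*I*sqrt(4111))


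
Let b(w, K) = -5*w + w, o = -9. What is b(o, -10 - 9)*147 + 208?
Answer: 5500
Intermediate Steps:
b(w, K) = -4*w
b(o, -10 - 9)*147 + 208 = -4*(-9)*147 + 208 = 36*147 + 208 = 5292 + 208 = 5500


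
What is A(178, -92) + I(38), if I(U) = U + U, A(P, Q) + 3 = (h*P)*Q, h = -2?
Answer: 32825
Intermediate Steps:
A(P, Q) = -3 - 2*P*Q (A(P, Q) = -3 + (-2*P)*Q = -3 - 2*P*Q)
I(U) = 2*U
A(178, -92) + I(38) = (-3 - 2*178*(-92)) + 2*38 = (-3 + 32752) + 76 = 32749 + 76 = 32825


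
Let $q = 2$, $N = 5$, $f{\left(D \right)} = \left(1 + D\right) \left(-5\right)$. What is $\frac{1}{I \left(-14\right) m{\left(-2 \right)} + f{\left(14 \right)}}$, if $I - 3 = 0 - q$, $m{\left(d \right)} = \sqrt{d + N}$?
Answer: $- \frac{25}{1679} + \frac{14 \sqrt{3}}{5037} \approx -0.010076$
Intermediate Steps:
$f{\left(D \right)} = -5 - 5 D$
$m{\left(d \right)} = \sqrt{5 + d}$ ($m{\left(d \right)} = \sqrt{d + 5} = \sqrt{5 + d}$)
$I = 1$ ($I = 3 + \left(0 - 2\right) = 3 - 2 = 1$)
$\frac{1}{I \left(-14\right) m{\left(-2 \right)} + f{\left(14 \right)}} = \frac{1}{1 \left(-14\right) \sqrt{5 - 2} - 75} = \frac{1}{- 14 \sqrt{3} - 75} = \frac{1}{-75 - 14 \sqrt{3}}$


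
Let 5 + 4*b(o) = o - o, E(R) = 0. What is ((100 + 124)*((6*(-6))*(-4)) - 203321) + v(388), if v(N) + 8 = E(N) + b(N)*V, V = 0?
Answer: -171073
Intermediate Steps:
b(o) = -5/4 (b(o) = -5/4 + (o - o)/4 = -5/4 + (¼)*0 = -5/4 + 0 = -5/4)
v(N) = -8 (v(N) = -8 + (0 - 5/4*0) = -8 + (0 + 0) = -8 + 0 = -8)
((100 + 124)*((6*(-6))*(-4)) - 203321) + v(388) = ((100 + 124)*((6*(-6))*(-4)) - 203321) - 8 = (224*(-36*(-4)) - 203321) - 8 = (224*144 - 203321) - 8 = (32256 - 203321) - 8 = -171065 - 8 = -171073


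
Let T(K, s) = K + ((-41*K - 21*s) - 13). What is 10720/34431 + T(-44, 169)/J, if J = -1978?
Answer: 1809757/1480533 ≈ 1.2224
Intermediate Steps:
T(K, s) = -13 - 40*K - 21*s (T(K, s) = K + (-13 - 41*K - 21*s) = -13 - 40*K - 21*s)
10720/34431 + T(-44, 169)/J = 10720/34431 + (-13 - 40*(-44) - 21*169)/(-1978) = 10720*(1/34431) + (-13 + 1760 - 3549)*(-1/1978) = 10720/34431 - 1802*(-1/1978) = 10720/34431 + 901/989 = 1809757/1480533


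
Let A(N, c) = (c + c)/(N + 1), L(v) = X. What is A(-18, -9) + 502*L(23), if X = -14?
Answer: -119458/17 ≈ -7026.9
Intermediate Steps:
L(v) = -14
A(N, c) = 2*c/(1 + N) (A(N, c) = (2*c)/(1 + N) = 2*c/(1 + N))
A(-18, -9) + 502*L(23) = 2*(-9)/(1 - 18) + 502*(-14) = 2*(-9)/(-17) - 7028 = 2*(-9)*(-1/17) - 7028 = 18/17 - 7028 = -119458/17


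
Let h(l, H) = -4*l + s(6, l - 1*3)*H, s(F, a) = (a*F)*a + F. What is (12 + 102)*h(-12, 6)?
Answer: 932976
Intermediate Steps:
s(F, a) = F + F*a² (s(F, a) = (F*a)*a + F = F*a² + F = F + F*a²)
h(l, H) = -4*l + H*(6 + 6*(-3 + l)²) (h(l, H) = -4*l + (6*(1 + (l - 1*3)²))*H = -4*l + (6*(1 + (l - 3)²))*H = -4*l + (6*(1 + (-3 + l)²))*H = -4*l + (6 + 6*(-3 + l)²)*H = -4*l + H*(6 + 6*(-3 + l)²))
(12 + 102)*h(-12, 6) = (12 + 102)*(-4*(-12) + 6*6*(1 + (-3 - 12)²)) = 114*(48 + 6*6*(1 + (-15)²)) = 114*(48 + 6*6*(1 + 225)) = 114*(48 + 6*6*226) = 114*(48 + 8136) = 114*8184 = 932976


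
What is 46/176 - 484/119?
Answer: -39855/10472 ≈ -3.8059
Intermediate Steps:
46/176 - 484/119 = 46*(1/176) - 484*1/119 = 23/88 - 484/119 = -39855/10472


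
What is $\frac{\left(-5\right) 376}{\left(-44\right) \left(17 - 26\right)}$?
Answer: $- \frac{470}{99} \approx -4.7475$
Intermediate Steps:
$\frac{\left(-5\right) 376}{\left(-44\right) \left(17 - 26\right)} = - \frac{1880}{\left(-44\right) \left(-9\right)} = - \frac{1880}{396} = \left(-1880\right) \frac{1}{396} = - \frac{470}{99}$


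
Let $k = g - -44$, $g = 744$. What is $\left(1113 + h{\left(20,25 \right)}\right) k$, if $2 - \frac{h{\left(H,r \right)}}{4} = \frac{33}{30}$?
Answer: $\frac{4399404}{5} \approx 8.7988 \cdot 10^{5}$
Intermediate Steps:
$h{\left(H,r \right)} = \frac{18}{5}$ ($h{\left(H,r \right)} = 8 - 4 \cdot \frac{33}{30} = 8 - 4 \cdot 33 \cdot \frac{1}{30} = 8 - \frac{22}{5} = \frac{18}{5}$)
$k = 788$ ($k = 744 - -44 = 744 + 44 = 788$)
$\left(1113 + h{\left(20,25 \right)}\right) k = \left(1113 + \frac{18}{5}\right) 788 = \frac{5583}{5} \cdot 788 = \frac{4399404}{5}$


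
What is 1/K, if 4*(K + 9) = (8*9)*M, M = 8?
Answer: 1/135 ≈ 0.0074074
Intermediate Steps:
K = 135 (K = -9 + ((8*9)*8)/4 = -9 + (72*8)/4 = -9 + (¼)*576 = -9 + 144 = 135)
1/K = 1/135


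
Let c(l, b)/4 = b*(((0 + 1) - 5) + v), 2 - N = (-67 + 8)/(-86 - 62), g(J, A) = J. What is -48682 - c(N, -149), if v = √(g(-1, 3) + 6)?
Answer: -51066 + 596*√5 ≈ -49733.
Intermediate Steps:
v = √5 (v = √(-1 + 6) = √5 ≈ 2.2361)
N = 237/148 (N = 2 - (-67 + 8)/(-86 - 62) = 2 - (-59)/(-148) = 2 - (-59)*(-1)/148 = 2 - 1*59/148 = 2 - 59/148 = 237/148 ≈ 1.6014)
c(l, b) = 4*b*(-4 + √5) (c(l, b) = 4*(b*(((0 + 1) - 5) + √5)) = 4*(b*((1 - 5) + √5)) = 4*(b*(-4 + √5)) = 4*b*(-4 + √5))
-48682 - c(N, -149) = -48682 - 4*(-149)*(-4 + √5) = -48682 - (2384 - 596*√5) = -48682 + (-2384 + 596*√5) = -51066 + 596*√5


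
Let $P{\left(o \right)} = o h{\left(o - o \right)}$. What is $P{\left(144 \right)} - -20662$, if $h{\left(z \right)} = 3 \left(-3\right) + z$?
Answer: $19366$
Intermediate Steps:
$h{\left(z \right)} = -9 + z$
$P{\left(o \right)} = - 9 o$ ($P{\left(o \right)} = o \left(-9 + \left(o - o\right)\right) = o \left(-9 + 0\right) = o \left(-9\right) = - 9 o$)
$P{\left(144 \right)} - -20662 = \left(-9\right) 144 - -20662 = -1296 + 20662 = 19366$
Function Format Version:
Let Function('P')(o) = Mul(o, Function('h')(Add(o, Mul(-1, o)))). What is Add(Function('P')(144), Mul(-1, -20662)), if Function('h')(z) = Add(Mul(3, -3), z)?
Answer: 19366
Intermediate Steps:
Function('h')(z) = Add(-9, z)
Function('P')(o) = Mul(-9, o) (Function('P')(o) = Mul(o, Add(-9, Add(o, Mul(-1, o)))) = Mul(o, Add(-9, 0)) = Mul(o, -9) = Mul(-9, o))
Add(Function('P')(144), Mul(-1, -20662)) = Add(Mul(-9, 144), Mul(-1, -20662)) = Add(-1296, 20662) = 19366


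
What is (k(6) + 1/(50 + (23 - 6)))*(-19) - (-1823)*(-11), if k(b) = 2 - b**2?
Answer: -1300288/67 ≈ -19407.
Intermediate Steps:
(k(6) + 1/(50 + (23 - 6)))*(-19) - (-1823)*(-11) = ((2 - 1*6**2) + 1/(50 + (23 - 6)))*(-19) - (-1823)*(-11) = ((2 - 1*36) + 1/(50 + 17))*(-19) - 1*20053 = ((2 - 36) + 1/67)*(-19) - 20053 = (-34 + 1/67)*(-19) - 20053 = -2277/67*(-19) - 20053 = 43263/67 - 20053 = -1300288/67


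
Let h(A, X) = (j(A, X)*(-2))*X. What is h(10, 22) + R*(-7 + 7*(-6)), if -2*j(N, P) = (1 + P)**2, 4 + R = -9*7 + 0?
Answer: 14921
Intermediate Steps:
R = -67 (R = -4 + (-9*7 + 0) = -4 + (-63 + 0) = -4 - 63 = -67)
j(N, P) = -(1 + P)**2/2
h(A, X) = X*(1 + X)**2 (h(A, X) = (-(1 + X)**2/2*(-2))*X = (1 + X)**2*X = X*(1 + X)**2)
h(10, 22) + R*(-7 + 7*(-6)) = 22*(1 + 22)**2 - 67*(-7 + 7*(-6)) = 22*23**2 - 67*(-7 - 42) = 22*529 - 67*(-49) = 11638 + 3283 = 14921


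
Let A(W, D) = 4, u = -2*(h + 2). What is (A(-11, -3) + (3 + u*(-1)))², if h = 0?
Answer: 121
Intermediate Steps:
u = -4 (u = -2*(0 + 2) = -2*2 = -4)
(A(-11, -3) + (3 + u*(-1)))² = (4 + (3 - 4*(-1)))² = (4 + (3 + 4))² = (4 + 7)² = 11² = 121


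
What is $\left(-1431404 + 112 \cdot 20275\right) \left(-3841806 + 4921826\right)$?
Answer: $906564467920$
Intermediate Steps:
$\left(-1431404 + 112 \cdot 20275\right) \left(-3841806 + 4921826\right) = \left(-1431404 + 2270800\right) 1080020 = 839396 \cdot 1080020 = 906564467920$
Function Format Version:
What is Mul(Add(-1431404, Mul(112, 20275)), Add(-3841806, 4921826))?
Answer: 906564467920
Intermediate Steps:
Mul(Add(-1431404, Mul(112, 20275)), Add(-3841806, 4921826)) = Mul(Add(-1431404, 2270800), 1080020) = Mul(839396, 1080020) = 906564467920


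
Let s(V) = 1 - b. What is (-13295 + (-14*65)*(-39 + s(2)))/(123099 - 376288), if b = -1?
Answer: -20375/253189 ≈ -0.080473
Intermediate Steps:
s(V) = 2 (s(V) = 1 - 1*(-1) = 1 + 1 = 2)
(-13295 + (-14*65)*(-39 + s(2)))/(123099 - 376288) = (-13295 + (-14*65)*(-39 + 2))/(123099 - 376288) = (-13295 - 910*(-37))/(-253189) = (-13295 + 33670)*(-1/253189) = 20375*(-1/253189) = -20375/253189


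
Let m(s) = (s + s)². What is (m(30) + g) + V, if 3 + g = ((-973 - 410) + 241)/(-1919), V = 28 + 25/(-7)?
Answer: 48654644/13433 ≈ 3622.0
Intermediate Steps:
m(s) = 4*s² (m(s) = (2*s)² = 4*s²)
V = 171/7 (V = 28 + 25*(-⅐) = 28 - 25/7 = 171/7 ≈ 24.429)
g = -4615/1919 (g = -3 + ((-973 - 410) + 241)/(-1919) = -3 + (-1383 + 241)*(-1/1919) = -3 - 1142*(-1/1919) = -3 + 1142/1919 = -4615/1919 ≈ -2.4049)
(m(30) + g) + V = (4*30² - 4615/1919) + 171/7 = (4*900 - 4615/1919) + 171/7 = (3600 - 4615/1919) + 171/7 = 6903785/1919 + 171/7 = 48654644/13433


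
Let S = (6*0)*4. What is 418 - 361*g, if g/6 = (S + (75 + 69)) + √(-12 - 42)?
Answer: -311486 - 6498*I*√6 ≈ -3.1149e+5 - 15917.0*I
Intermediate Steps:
S = 0 (S = 0*4 = 0)
g = 864 + 18*I*√6 (g = 6*((0 + (75 + 69)) + √(-12 - 42)) = 6*((0 + 144) + √(-54)) = 6*(144 + 3*I*√6) = 864 + 18*I*√6 ≈ 864.0 + 44.091*I)
418 - 361*g = 418 - 361*(864 + 18*I*√6) = 418 + (-311904 - 6498*I*√6) = -311486 - 6498*I*√6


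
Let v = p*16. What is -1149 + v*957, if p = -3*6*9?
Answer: -2481693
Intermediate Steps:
p = -162 (p = -18*9 = -162)
v = -2592 (v = -162*16 = -2592)
-1149 + v*957 = -1149 - 2592*957 = -1149 - 2480544 = -2481693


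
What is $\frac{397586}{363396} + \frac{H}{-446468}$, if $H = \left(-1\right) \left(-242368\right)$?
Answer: $\frac{1016293915}{1843689606} \approx 0.55123$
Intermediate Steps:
$H = 242368$
$\frac{397586}{363396} + \frac{H}{-446468} = \frac{397586}{363396} + \frac{242368}{-446468} = 397586 \cdot \frac{1}{363396} + 242368 \left(- \frac{1}{446468}\right) = \frac{198793}{181698} - \frac{60592}{111617} = \frac{1016293915}{1843689606}$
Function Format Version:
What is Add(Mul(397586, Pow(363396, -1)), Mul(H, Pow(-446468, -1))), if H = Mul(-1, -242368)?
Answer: Rational(1016293915, 1843689606) ≈ 0.55123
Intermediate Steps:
H = 242368
Add(Mul(397586, Pow(363396, -1)), Mul(H, Pow(-446468, -1))) = Add(Mul(397586, Pow(363396, -1)), Mul(242368, Pow(-446468, -1))) = Add(Mul(397586, Rational(1, 363396)), Mul(242368, Rational(-1, 446468))) = Add(Rational(198793, 181698), Rational(-60592, 111617)) = Rational(1016293915, 1843689606)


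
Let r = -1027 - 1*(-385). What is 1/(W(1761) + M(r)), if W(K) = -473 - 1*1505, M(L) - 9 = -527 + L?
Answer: -1/3138 ≈ -0.00031867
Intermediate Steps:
r = -642 (r = -1027 + 385 = -642)
M(L) = -518 + L (M(L) = 9 + (-527 + L) = -518 + L)
W(K) = -1978 (W(K) = -473 - 1505 = -1978)
1/(W(1761) + M(r)) = 1/(-1978 + (-518 - 642)) = 1/(-1978 - 1160) = 1/(-3138) = -1/3138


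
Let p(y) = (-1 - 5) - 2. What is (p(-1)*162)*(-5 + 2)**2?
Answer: -11664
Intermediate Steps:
p(y) = -8 (p(y) = -6 - 2 = -8)
(p(-1)*162)*(-5 + 2)**2 = (-8*162)*(-5 + 2)**2 = -1296*(-3)**2 = -1296*9 = -11664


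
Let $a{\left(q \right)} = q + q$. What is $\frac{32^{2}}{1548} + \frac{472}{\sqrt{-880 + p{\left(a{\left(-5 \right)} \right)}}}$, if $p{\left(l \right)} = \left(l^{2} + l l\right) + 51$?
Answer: $\frac{256}{387} - \frac{472 i \sqrt{629}}{629} \approx 0.6615 - 18.82 i$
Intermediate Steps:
$a{\left(q \right)} = 2 q$
$p{\left(l \right)} = 51 + 2 l^{2}$ ($p{\left(l \right)} = \left(l^{2} + l^{2}\right) + 51 = 2 l^{2} + 51 = 51 + 2 l^{2}$)
$\frac{32^{2}}{1548} + \frac{472}{\sqrt{-880 + p{\left(a{\left(-5 \right)} \right)}}} = \frac{32^{2}}{1548} + \frac{472}{\sqrt{-880 + \left(51 + 2 \left(2 \left(-5\right)\right)^{2}\right)}} = 1024 \cdot \frac{1}{1548} + \frac{472}{\sqrt{-880 + \left(51 + 2 \left(-10\right)^{2}\right)}} = \frac{256}{387} + \frac{472}{\sqrt{-880 + \left(51 + 2 \cdot 100\right)}} = \frac{256}{387} + \frac{472}{\sqrt{-880 + \left(51 + 200\right)}} = \frac{256}{387} + \frac{472}{\sqrt{-880 + 251}} = \frac{256}{387} + \frac{472}{\sqrt{-629}} = \frac{256}{387} + \frac{472}{i \sqrt{629}} = \frac{256}{387} + 472 \left(- \frac{i \sqrt{629}}{629}\right) = \frac{256}{387} - \frac{472 i \sqrt{629}}{629}$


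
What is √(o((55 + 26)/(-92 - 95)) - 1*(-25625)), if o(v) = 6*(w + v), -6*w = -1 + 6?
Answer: √895814898/187 ≈ 160.05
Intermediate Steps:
w = -⅚ (w = -(-1 + 6)/6 = -⅙*5 = -⅚ ≈ -0.83333)
o(v) = -5 + 6*v (o(v) = 6*(-⅚ + v) = -5 + 6*v)
√(o((55 + 26)/(-92 - 95)) - 1*(-25625)) = √((-5 + 6*((55 + 26)/(-92 - 95))) - 1*(-25625)) = √((-5 + 6*(81/(-187))) + 25625) = √((-5 + 6*(81*(-1/187))) + 25625) = √((-5 + 6*(-81/187)) + 25625) = √((-5 - 486/187) + 25625) = √(-1421/187 + 25625) = √(4790454/187) = √895814898/187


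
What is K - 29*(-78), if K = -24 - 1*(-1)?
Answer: 2239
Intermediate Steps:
K = -23 (K = -24 + 1 = -23)
K - 29*(-78) = -23 - 29*(-78) = -23 + 2262 = 2239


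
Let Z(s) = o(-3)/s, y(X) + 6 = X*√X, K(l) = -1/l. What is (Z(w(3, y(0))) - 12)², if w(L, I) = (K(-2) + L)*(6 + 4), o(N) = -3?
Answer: 178929/1225 ≈ 146.06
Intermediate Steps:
y(X) = -6 + X^(3/2) (y(X) = -6 + X*√X = -6 + X^(3/2))
w(L, I) = 5 + 10*L (w(L, I) = (-1/(-2) + L)*(6 + 4) = (-1*(-½) + L)*10 = (½ + L)*10 = 5 + 10*L)
Z(s) = -3/s
(Z(w(3, y(0))) - 12)² = (-3/(5 + 10*3) - 12)² = (-3/(5 + 30) - 12)² = (-3/35 - 12)² = (-423/35)² = 178929/1225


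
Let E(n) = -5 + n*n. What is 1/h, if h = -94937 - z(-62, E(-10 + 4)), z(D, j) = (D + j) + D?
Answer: -1/94844 ≈ -1.0544e-5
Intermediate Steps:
E(n) = -5 + n²
z(D, j) = j + 2*D
h = -94844 (h = -94937 - ((-5 + (-10 + 4)²) + 2*(-62)) = -94937 - ((-5 + (-6)²) - 124) = -94937 - ((-5 + 36) - 124) = -94937 - (31 - 124) = -94937 - 1*(-93) = -94937 + 93 = -94844)
1/h = 1/(-94844) = -1/94844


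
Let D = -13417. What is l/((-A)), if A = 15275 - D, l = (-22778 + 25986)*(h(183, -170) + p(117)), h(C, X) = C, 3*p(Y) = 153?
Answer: -20852/797 ≈ -26.163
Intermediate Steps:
p(Y) = 51 (p(Y) = (⅓)*153 = 51)
l = 750672 (l = (-22778 + 25986)*(183 + 51) = 3208*234 = 750672)
A = 28692 (A = 15275 - 1*(-13417) = 15275 + 13417 = 28692)
l/((-A)) = 750672/((-1*28692)) = 750672/(-28692) = 750672*(-1/28692) = -20852/797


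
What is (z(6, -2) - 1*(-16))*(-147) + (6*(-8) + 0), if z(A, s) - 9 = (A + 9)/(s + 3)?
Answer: -5928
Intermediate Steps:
z(A, s) = 9 + (9 + A)/(3 + s) (z(A, s) = 9 + (A + 9)/(s + 3) = 9 + (9 + A)/(3 + s))
(z(6, -2) - 1*(-16))*(-147) + (6*(-8) + 0) = ((36 + 6 + 9*(-2))/(3 - 2) - 1*(-16))*(-147) + (6*(-8) + 0) = ((36 + 6 - 18)/1 + 16)*(-147) + (-48 + 0) = (1*24 + 16)*(-147) - 48 = (24 + 16)*(-147) - 48 = 40*(-147) - 48 = -5880 - 48 = -5928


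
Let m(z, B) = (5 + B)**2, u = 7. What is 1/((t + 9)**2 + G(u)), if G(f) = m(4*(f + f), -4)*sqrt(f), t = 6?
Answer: 225/50618 - sqrt(7)/50618 ≈ 0.0043928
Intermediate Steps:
G(f) = sqrt(f) (G(f) = (5 - 4)**2*sqrt(f) = 1**2*sqrt(f) = 1*sqrt(f) = sqrt(f))
1/((t + 9)**2 + G(u)) = 1/((6 + 9)**2 + sqrt(7)) = 1/(15**2 + sqrt(7)) = 1/(225 + sqrt(7))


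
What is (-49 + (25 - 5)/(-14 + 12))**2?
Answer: 3481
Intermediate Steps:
(-49 + (25 - 5)/(-14 + 12))**2 = (-49 + 20/(-2))**2 = (-49 + 20*(-1/2))**2 = (-49 - 10)**2 = (-59)**2 = 3481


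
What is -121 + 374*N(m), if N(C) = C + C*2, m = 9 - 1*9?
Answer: -121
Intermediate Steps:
m = 0 (m = 9 - 9 = 0)
N(C) = 3*C (N(C) = C + 2*C = 3*C)
-121 + 374*N(m) = -121 + 374*(3*0) = -121 + 374*0 = -121 + 0 = -121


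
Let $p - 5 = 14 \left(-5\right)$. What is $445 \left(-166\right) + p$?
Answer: $-73935$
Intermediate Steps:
$p = -65$ ($p = 5 + 14 \left(-5\right) = 5 - 70 = -65$)
$445 \left(-166\right) + p = 445 \left(-166\right) - 65 = -73870 - 65 = -73935$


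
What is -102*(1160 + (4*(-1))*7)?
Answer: -115464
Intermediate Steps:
-102*(1160 + (4*(-1))*7) = -102*(1160 - 4*7) = -102*(1160 - 28) = -102*1132 = -115464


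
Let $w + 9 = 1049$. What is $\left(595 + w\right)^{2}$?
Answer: $2673225$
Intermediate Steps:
$w = 1040$ ($w = -9 + 1049 = 1040$)
$\left(595 + w\right)^{2} = \left(595 + 1040\right)^{2} = 1635^{2} = 2673225$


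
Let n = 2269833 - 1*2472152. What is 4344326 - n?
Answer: 4546645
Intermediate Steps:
n = -202319 (n = 2269833 - 2472152 = -202319)
4344326 - n = 4344326 - 1*(-202319) = 4344326 + 202319 = 4546645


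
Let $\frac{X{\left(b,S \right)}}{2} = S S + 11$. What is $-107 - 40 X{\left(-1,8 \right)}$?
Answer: $-6107$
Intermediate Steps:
$X{\left(b,S \right)} = 22 + 2 S^{2}$ ($X{\left(b,S \right)} = 2 \left(S S + 11\right) = 2 \left(S^{2} + 11\right) = 2 \left(11 + S^{2}\right) = 22 + 2 S^{2}$)
$-107 - 40 X{\left(-1,8 \right)} = -107 - 40 \left(22 + 2 \cdot 8^{2}\right) = -107 - 40 \left(22 + 2 \cdot 64\right) = -107 - 40 \left(22 + 128\right) = -107 - 6000 = -6107$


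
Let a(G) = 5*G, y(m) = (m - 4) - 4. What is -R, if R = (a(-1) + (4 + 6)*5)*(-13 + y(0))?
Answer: 945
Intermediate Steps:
y(m) = -8 + m (y(m) = (-4 + m) - 4 = -8 + m)
R = -945 (R = (5*(-1) + (4 + 6)*5)*(-13 + (-8 + 0)) = (-5 + 10*5)*(-13 - 8) = (-5 + 50)*(-21) = 45*(-21) = -945)
-R = -1*(-945) = 945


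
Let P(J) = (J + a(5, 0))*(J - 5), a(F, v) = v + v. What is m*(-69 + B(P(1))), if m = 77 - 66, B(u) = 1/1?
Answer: -748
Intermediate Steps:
a(F, v) = 2*v
P(J) = J*(-5 + J) (P(J) = (J + 2*0)*(J - 5) = (J + 0)*(-5 + J) = J*(-5 + J))
B(u) = 1
m = 11
m*(-69 + B(P(1))) = 11*(-69 + 1) = 11*(-68) = -748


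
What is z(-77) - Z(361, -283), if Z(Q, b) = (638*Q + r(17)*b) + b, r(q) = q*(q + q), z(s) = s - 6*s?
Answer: -66076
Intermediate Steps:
z(s) = -5*s
r(q) = 2*q² (r(q) = q*(2*q) = 2*q²)
Z(Q, b) = 579*b + 638*Q (Z(Q, b) = (638*Q + (2*17²)*b) + b = (638*Q + (2*289)*b) + b = (638*Q + 578*b) + b = (578*b + 638*Q) + b = 579*b + 638*Q)
z(-77) - Z(361, -283) = -5*(-77) - (579*(-283) + 638*361) = 385 - (-163857 + 230318) = 385 - 1*66461 = 385 - 66461 = -66076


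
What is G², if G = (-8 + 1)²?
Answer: 2401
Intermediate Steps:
G = 49 (G = (-7)² = 49)
G² = 49² = 2401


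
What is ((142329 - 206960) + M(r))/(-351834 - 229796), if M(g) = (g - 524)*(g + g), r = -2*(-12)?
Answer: 88631/581630 ≈ 0.15238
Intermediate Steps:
r = 24
M(g) = 2*g*(-524 + g) (M(g) = (-524 + g)*(2*g) = 2*g*(-524 + g))
((142329 - 206960) + M(r))/(-351834 - 229796) = ((142329 - 206960) + 2*24*(-524 + 24))/(-351834 - 229796) = (-64631 + 2*24*(-500))/(-581630) = (-64631 - 24000)*(-1/581630) = -88631*(-1/581630) = 88631/581630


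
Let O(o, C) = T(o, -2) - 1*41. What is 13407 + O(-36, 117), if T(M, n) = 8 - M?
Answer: 13410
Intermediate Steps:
O(o, C) = -33 - o (O(o, C) = (8 - o) - 1*41 = (8 - o) - 41 = -33 - o)
13407 + O(-36, 117) = 13407 + (-33 - 1*(-36)) = 13407 + (-33 + 36) = 13407 + 3 = 13410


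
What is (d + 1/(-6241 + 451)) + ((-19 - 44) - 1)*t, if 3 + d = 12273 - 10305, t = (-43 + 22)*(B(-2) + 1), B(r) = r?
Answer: 3595589/5790 ≈ 621.00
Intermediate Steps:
t = 21 (t = (-43 + 22)*(-2 + 1) = -21*(-1) = 21)
d = 1965 (d = -3 + (12273 - 10305) = -3 + 1968 = 1965)
(d + 1/(-6241 + 451)) + ((-19 - 44) - 1)*t = (1965 + 1/(-6241 + 451)) + ((-19 - 44) - 1)*21 = (1965 + 1/(-5790)) + (-63 - 1)*21 = (1965 - 1/5790) - 64*21 = 11377349/5790 - 1344 = 3595589/5790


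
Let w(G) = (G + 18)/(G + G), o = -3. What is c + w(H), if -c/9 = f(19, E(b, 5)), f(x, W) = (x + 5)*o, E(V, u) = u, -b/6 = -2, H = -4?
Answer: 2585/4 ≈ 646.25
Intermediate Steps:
b = 12 (b = -6*(-2) = 12)
f(x, W) = -15 - 3*x (f(x, W) = (x + 5)*(-3) = (5 + x)*(-3) = -15 - 3*x)
w(G) = (18 + G)/(2*G) (w(G) = (18 + G)/((2*G)) = (18 + G)*(1/(2*G)) = (18 + G)/(2*G))
c = 648 (c = -9*(-15 - 3*19) = -9*(-15 - 57) = -9*(-72) = 648)
c + w(H) = 648 + (½)*(18 - 4)/(-4) = 648 + (½)*(-¼)*14 = 648 - 7/4 = 2585/4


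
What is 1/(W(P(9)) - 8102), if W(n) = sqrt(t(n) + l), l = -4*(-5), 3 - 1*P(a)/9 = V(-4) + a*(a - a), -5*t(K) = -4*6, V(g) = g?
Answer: -20255/164105948 - sqrt(155)/164105948 ≈ -0.00012350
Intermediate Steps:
t(K) = 24/5 (t(K) = -(-4)*6/5 = -1/5*(-24) = 24/5)
P(a) = 63 (P(a) = 27 - 9*(-4 + a*(a - a)) = 27 - 9*(-4 + a*0) = 27 - 9*(-4 + 0) = 27 - 9*(-4) = 27 + 36 = 63)
l = 20
W(n) = 2*sqrt(155)/5 (W(n) = sqrt(24/5 + 20) = sqrt(124/5) = 2*sqrt(155)/5)
1/(W(P(9)) - 8102) = 1/(2*sqrt(155)/5 - 8102) = 1/(-8102 + 2*sqrt(155)/5)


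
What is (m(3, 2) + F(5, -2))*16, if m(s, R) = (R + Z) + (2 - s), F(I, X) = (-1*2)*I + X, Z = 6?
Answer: -80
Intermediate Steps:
F(I, X) = X - 2*I (F(I, X) = -2*I + X = X - 2*I)
m(s, R) = 8 + R - s (m(s, R) = (R + 6) + (2 - s) = (6 + R) + (2 - s) = 8 + R - s)
(m(3, 2) + F(5, -2))*16 = ((8 + 2 - 1*3) + (-2 - 2*5))*16 = ((8 + 2 - 3) + (-2 - 10))*16 = (7 - 12)*16 = -5*16 = -80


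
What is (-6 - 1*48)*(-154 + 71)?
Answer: 4482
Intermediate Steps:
(-6 - 1*48)*(-154 + 71) = (-6 - 48)*(-83) = -54*(-83) = 4482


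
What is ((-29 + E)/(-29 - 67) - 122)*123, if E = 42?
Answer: -480725/32 ≈ -15023.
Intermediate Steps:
((-29 + E)/(-29 - 67) - 122)*123 = ((-29 + 42)/(-29 - 67) - 122)*123 = (13/(-96) - 122)*123 = (13*(-1/96) - 122)*123 = (-13/96 - 122)*123 = -11725/96*123 = -480725/32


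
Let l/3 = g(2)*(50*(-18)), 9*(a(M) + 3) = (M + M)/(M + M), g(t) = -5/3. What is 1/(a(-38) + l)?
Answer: 9/40474 ≈ 0.00022236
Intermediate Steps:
g(t) = -5/3 (g(t) = -5*⅓ = -5/3)
a(M) = -26/9 (a(M) = -3 + ((M + M)/(M + M))/9 = -3 + ((2*M)/((2*M)))/9 = -3 + ((2*M)*(1/(2*M)))/9 = -3 + (⅑)*1 = -3 + ⅑ = -26/9)
l = 4500 (l = 3*(-250*(-18)/3) = 3*(-5/3*(-900)) = 3*1500 = 4500)
1/(a(-38) + l) = 1/(-26/9 + 4500) = 1/(40474/9) = 9/40474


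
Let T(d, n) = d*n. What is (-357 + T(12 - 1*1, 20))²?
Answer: 18769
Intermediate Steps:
(-357 + T(12 - 1*1, 20))² = (-357 + (12 - 1*1)*20)² = (-357 + (12 - 1)*20)² = (-357 + 11*20)² = (-357 + 220)² = (-137)² = 18769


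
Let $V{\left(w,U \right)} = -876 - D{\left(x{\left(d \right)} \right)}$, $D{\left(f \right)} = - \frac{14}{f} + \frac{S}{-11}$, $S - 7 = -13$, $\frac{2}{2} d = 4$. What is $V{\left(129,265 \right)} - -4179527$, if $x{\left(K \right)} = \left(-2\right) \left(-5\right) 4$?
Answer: $\frac{919303177}{220} \approx 4.1787 \cdot 10^{6}$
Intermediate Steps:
$d = 4$
$S = -6$ ($S = 7 - 13 = -6$)
$x{\left(K \right)} = 40$ ($x{\left(K \right)} = 10 \cdot 4 = 40$)
$D{\left(f \right)} = \frac{6}{11} - \frac{14}{f}$ ($D{\left(f \right)} = - \frac{14}{f} - \frac{6}{-11} = - \frac{14}{f} - - \frac{6}{11} = - \frac{14}{f} + \frac{6}{11} = \frac{6}{11} - \frac{14}{f}$)
$V{\left(w,U \right)} = - \frac{192763}{220}$ ($V{\left(w,U \right)} = -876 - \left(\frac{6}{11} - \frac{14}{40}\right) = -876 - \left(\frac{6}{11} - \frac{7}{20}\right) = -876 - \frac{43}{220} = - \frac{192763}{220}$)
$V{\left(129,265 \right)} - -4179527 = - \frac{192763}{220} - -4179527 = - \frac{192763}{220} + 4179527 = \frac{919303177}{220}$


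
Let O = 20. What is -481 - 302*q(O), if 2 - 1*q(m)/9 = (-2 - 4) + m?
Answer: 32135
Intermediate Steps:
q(m) = 72 - 9*m (q(m) = 18 - 9*((-2 - 4) + m) = 18 - 9*(-6 + m) = 18 + (54 - 9*m) = 72 - 9*m)
-481 - 302*q(O) = -481 - 302*(72 - 9*20) = -481 - 302*(72 - 180) = -481 - 302*(-108) = -481 + 32616 = 32135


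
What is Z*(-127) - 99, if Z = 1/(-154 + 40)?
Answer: -11159/114 ≈ -97.886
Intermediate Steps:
Z = -1/114 (Z = 1/(-114) = -1/114 ≈ -0.0087719)
Z*(-127) - 99 = -1/114*(-127) - 99 = 127/114 - 99 = -11159/114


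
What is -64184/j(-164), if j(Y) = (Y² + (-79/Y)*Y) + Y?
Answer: -64184/26653 ≈ -2.4081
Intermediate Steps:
j(Y) = -79 + Y + Y² (j(Y) = (Y² - 79) + Y = (-79 + Y²) + Y = -79 + Y + Y²)
-64184/j(-164) = -64184/(-79 - 164 + (-164)²) = -64184/(-79 - 164 + 26896) = -64184/26653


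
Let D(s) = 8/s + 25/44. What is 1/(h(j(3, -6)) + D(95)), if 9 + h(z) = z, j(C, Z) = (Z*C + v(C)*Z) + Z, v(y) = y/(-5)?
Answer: -836/24033 ≈ -0.034786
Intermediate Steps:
v(y) = -y/5 (v(y) = y*(-⅕) = -y/5)
D(s) = 25/44 + 8/s (D(s) = 8/s + 25*(1/44) = 8/s + 25/44 = 25/44 + 8/s)
j(C, Z) = Z + 4*C*Z/5 (j(C, Z) = (Z*C + (-C/5)*Z) + Z = (C*Z - C*Z/5) + Z = 4*C*Z/5 + Z = Z + 4*C*Z/5)
h(z) = -9 + z
1/(h(j(3, -6)) + D(95)) = 1/((-9 + (⅕)*(-6)*(5 + 4*3)) + (25/44 + 8/95)) = 1/((-9 + (⅕)*(-6)*(5 + 12)) + (25/44 + 8*(1/95))) = 1/((-9 + (⅕)*(-6)*17) + (25/44 + 8/95)) = 1/((-9 - 102/5) + 2727/4180) = 1/(-147/5 + 2727/4180) = 1/(-24033/836) = -836/24033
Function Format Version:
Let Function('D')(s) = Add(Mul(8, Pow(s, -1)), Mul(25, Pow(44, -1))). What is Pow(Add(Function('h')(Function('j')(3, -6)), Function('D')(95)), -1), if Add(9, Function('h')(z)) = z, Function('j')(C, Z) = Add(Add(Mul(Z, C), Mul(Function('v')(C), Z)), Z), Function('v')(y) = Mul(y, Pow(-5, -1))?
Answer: Rational(-836, 24033) ≈ -0.034786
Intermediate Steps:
Function('v')(y) = Mul(Rational(-1, 5), y) (Function('v')(y) = Mul(y, Rational(-1, 5)) = Mul(Rational(-1, 5), y))
Function('D')(s) = Add(Rational(25, 44), Mul(8, Pow(s, -1))) (Function('D')(s) = Add(Mul(8, Pow(s, -1)), Mul(25, Rational(1, 44))) = Add(Mul(8, Pow(s, -1)), Rational(25, 44)) = Add(Rational(25, 44), Mul(8, Pow(s, -1))))
Function('j')(C, Z) = Add(Z, Mul(Rational(4, 5), C, Z)) (Function('j')(C, Z) = Add(Add(Mul(Z, C), Mul(Mul(Rational(-1, 5), C), Z)), Z) = Add(Add(Mul(C, Z), Mul(Rational(-1, 5), C, Z)), Z) = Add(Mul(Rational(4, 5), C, Z), Z) = Add(Z, Mul(Rational(4, 5), C, Z)))
Function('h')(z) = Add(-9, z)
Pow(Add(Function('h')(Function('j')(3, -6)), Function('D')(95)), -1) = Pow(Add(Add(-9, Mul(Rational(1, 5), -6, Add(5, Mul(4, 3)))), Add(Rational(25, 44), Mul(8, Pow(95, -1)))), -1) = Pow(Add(Add(-9, Mul(Rational(1, 5), -6, Add(5, 12))), Add(Rational(25, 44), Mul(8, Rational(1, 95)))), -1) = Pow(Add(Add(-9, Mul(Rational(1, 5), -6, 17)), Add(Rational(25, 44), Rational(8, 95))), -1) = Pow(Add(Add(-9, Rational(-102, 5)), Rational(2727, 4180)), -1) = Pow(Add(Rational(-147, 5), Rational(2727, 4180)), -1) = Pow(Rational(-24033, 836), -1) = Rational(-836, 24033)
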